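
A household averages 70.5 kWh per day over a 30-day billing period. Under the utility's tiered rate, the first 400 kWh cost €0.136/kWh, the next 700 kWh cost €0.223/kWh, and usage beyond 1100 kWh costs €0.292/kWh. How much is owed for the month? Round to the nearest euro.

Usage = 70.5 kWh/day × 30 days = 2115 kWh
First 400 kWh × €0.136 = €54.40
Next 700 kWh × €0.223 = €156.10
Remaining 1015 kWh × €0.292 = €296.38
Total = €506.88 ≈ €507

€507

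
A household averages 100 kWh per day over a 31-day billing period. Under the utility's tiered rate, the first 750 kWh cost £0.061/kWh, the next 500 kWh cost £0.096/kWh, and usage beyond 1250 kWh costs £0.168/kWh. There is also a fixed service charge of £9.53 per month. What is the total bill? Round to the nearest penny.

£414.08

Usage = 100 kWh/day × 31 days = 3100 kWh
First 750 kWh × £0.061 = £45.75
Next 500 kWh × £0.096 = £48.00
Remaining 1850 kWh × £0.168 = £310.80
Energy charge = £404.55; + service £9.53 = £414.08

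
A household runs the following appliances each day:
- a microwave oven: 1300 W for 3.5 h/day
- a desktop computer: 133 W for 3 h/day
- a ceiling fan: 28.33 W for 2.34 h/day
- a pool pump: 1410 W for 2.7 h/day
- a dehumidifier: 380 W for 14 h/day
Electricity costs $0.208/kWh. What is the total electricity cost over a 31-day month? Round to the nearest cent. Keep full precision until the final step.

$91.19

microwave oven: 1300 W × 3.5 h × 31 d = 141,050 Wh = 141.1 kWh
desktop computer: 133 W × 3 h × 31 d = 12,369 Wh = 12.37 kWh
ceiling fan: 28.33 W × 2.34 h × 31 d = 2,055 Wh = 2.055 kWh
pool pump: 1410 W × 2.7 h × 31 d = 118,017 Wh = 118 kWh
dehumidifier: 380 W × 14 h × 31 d = 164,920 Wh = 164.9 kWh
Total energy = 141.1 + 12.37 + 2.055 + 118 + 164.9 = 438.4 kWh
Cost = 438.4 kWh × $0.208 = $91.19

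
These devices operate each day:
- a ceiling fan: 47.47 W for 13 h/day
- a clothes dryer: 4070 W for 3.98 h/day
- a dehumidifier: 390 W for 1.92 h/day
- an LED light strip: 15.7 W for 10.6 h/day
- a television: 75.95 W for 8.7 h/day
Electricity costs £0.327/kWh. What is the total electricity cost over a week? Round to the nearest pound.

ceiling fan: 47.47 W × 13 h × 7 d = 4,320 Wh = 4.32 kWh
clothes dryer: 4070 W × 3.98 h × 7 d = 113,390 Wh = 113.4 kWh
dehumidifier: 390 W × 1.92 h × 7 d = 5,242 Wh = 5.242 kWh
LED light strip: 15.7 W × 10.6 h × 7 d = 1,165 Wh = 1.165 kWh
television: 75.95 W × 8.7 h × 7 d = 4,625 Wh = 4.625 kWh
Total energy = 4.32 + 113.4 + 5.242 + 1.165 + 4.625 = 128.7 kWh
Cost = 128.7 kWh × £0.327 = £42.10 ≈ £42

£42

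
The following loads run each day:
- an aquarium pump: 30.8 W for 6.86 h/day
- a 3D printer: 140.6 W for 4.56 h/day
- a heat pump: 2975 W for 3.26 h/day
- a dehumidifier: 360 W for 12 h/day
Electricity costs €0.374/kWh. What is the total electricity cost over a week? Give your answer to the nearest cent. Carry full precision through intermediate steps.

aquarium pump: 30.8 W × 6.86 h × 7 d = 1,479 Wh = 1.479 kWh
3D printer: 140.6 W × 4.56 h × 7 d = 4,488 Wh = 4.488 kWh
heat pump: 2975 W × 3.26 h × 7 d = 67,890 Wh = 67.89 kWh
dehumidifier: 360 W × 12 h × 7 d = 30,240 Wh = 30.24 kWh
Total energy = 1.479 + 4.488 + 67.89 + 30.24 = 104.1 kWh
Cost = 104.1 kWh × €0.374 = €38.93

€38.93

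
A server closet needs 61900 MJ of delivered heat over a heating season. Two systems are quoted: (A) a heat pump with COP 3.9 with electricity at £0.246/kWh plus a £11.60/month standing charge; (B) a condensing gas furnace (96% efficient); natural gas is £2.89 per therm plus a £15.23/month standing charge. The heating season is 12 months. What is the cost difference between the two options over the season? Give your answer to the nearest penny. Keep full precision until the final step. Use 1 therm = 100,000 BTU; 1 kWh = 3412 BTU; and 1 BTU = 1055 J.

£725.19

Heat load = 61900 MJ = 61,900,000,000 J / 1055 = 58,672,986 BTU
Gas: input = 58,672,986 / 0.960 = 61,117,694 BTU = 611.2 therm → 611.2 × £2.89 = £1,766.30; + 12 × £15.23 standing = £1,949.06
Heat pump: 58,672,986 BTU / 3412 = 17,200 kWh heat; / 3.9 = 4,409 kWh in → × £0.246 = £1,084.68; + 12 × £11.60 standing = £1,223.88
Difference = |£1,949.06 − £1,223.88| = £725.19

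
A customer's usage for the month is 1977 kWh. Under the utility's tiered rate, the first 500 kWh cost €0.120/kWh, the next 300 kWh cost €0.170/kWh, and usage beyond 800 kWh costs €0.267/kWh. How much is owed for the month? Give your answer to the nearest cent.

€425.26

First 500 kWh × €0.120 = €60.00
Next 300 kWh × €0.170 = €51.00
Remaining 1177 kWh × €0.267 = €314.26
Total = €425.26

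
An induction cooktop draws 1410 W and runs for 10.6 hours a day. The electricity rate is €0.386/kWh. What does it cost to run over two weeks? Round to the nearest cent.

Energy = 1410 W × 10.6 h/day × 14 days = 209,244 Wh = 209.2 kWh
Cost = 209.2 kWh × €0.386/kWh = €80.77

€80.77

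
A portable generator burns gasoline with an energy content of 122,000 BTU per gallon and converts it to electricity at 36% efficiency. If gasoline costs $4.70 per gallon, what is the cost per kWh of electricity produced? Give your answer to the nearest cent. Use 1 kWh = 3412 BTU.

Electrical output per gallon = 122,000 BTU × 0.36 / 3412 BTU/kWh = 12.87 kWh
Cost per kWh = $4.70 / 12.87 kWh = $0.365

$0.37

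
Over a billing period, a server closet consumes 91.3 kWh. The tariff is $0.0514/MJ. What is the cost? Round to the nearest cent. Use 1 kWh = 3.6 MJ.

$16.89

91.3 kWh × (3.6 MJ/kWh) = 328.7 MJ
Cost = 328.7 MJ × $0.0514/MJ = $16.89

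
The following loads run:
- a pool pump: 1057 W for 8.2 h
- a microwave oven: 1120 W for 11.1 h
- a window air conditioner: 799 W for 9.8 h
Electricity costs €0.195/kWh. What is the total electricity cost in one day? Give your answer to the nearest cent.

pool pump: 1057 W × 8.2 h = 8,667 Wh = 8.667 kWh
microwave oven: 1120 W × 11.1 h = 12,432 Wh = 12.43 kWh
window air conditioner: 799 W × 9.8 h = 7,830 Wh = 7.83 kWh
Total energy = 8.667 + 12.43 + 7.83 = 28.93 kWh
Cost = 28.93 kWh × €0.195 = €5.64

€5.64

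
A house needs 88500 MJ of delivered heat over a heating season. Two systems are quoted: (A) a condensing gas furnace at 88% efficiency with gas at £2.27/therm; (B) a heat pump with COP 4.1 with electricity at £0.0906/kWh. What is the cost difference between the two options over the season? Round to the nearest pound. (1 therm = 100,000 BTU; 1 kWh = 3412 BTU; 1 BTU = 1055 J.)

£1621

Heat load = 88500 MJ = 88,500,000,000 J / 1055 = 83,886,256 BTU
Gas: input = 83,886,256 / 0.88 = 95,325,291 BTU = 953.3 therm → 953.3 × £2.27 = £2,163.88
Heat pump: 83,886,256 BTU / 3412 = 24,590 kWh heat; / 4.1 = 5,997 kWh in → × £0.0906 = £543.28
Difference = |£2,163.88 − £543.28| = £1,620.60 ≈ £1621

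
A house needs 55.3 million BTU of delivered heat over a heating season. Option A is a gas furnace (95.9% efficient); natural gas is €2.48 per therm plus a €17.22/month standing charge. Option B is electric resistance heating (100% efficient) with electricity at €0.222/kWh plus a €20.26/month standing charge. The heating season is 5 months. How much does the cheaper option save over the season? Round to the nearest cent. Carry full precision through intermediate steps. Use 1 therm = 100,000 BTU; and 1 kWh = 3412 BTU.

Heat load = 55.3 × 10⁶ BTU = 55,300,000 BTU
Gas: input = 55,300,000 / 0.959 = 57,664,234 BTU = 576.6 therm → 576.6 × €2.48 = €1,430.07; + 5 × €17.22 standing = €1,516.17
Electric: 55,300,000 BTU / 3412 = 16,210 kWh → × €0.222 = €3,598.07; + 5 × €20.26 standing = €3,699.37
Difference = |€1,516.17 − €3,699.37| = €2,183.19

€2183.19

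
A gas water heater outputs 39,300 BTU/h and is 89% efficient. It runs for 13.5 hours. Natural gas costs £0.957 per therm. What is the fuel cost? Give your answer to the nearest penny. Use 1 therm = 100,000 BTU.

£5.70

Heat delivered = 39,300 BTU/h × 13.5 h = 530,550 BTU
Gas input = 530,550 / 0.89 = 596,124 BTU
= 596,124 / 100,000 = 5.961 therm
Cost = 5.961 × £0.957/therm = £5.70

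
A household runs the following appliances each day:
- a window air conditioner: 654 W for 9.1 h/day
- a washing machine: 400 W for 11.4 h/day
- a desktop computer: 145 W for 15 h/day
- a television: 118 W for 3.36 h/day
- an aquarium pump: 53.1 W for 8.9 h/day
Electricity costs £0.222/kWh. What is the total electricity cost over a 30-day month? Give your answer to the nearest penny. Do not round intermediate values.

£90.28

window air conditioner: 654 W × 9.1 h × 30 d = 178,542 Wh = 178.5 kWh
washing machine: 400 W × 11.4 h × 30 d = 136,800 Wh = 136.8 kWh
desktop computer: 145 W × 15 h × 30 d = 65,250 Wh = 65.25 kWh
television: 118 W × 3.36 h × 30 d = 11,894 Wh = 11.89 kWh
aquarium pump: 53.1 W × 8.9 h × 30 d = 14,178 Wh = 14.18 kWh
Total energy = 178.5 + 136.8 + 65.25 + 11.89 + 14.18 = 406.7 kWh
Cost = 406.7 kWh × £0.222 = £90.28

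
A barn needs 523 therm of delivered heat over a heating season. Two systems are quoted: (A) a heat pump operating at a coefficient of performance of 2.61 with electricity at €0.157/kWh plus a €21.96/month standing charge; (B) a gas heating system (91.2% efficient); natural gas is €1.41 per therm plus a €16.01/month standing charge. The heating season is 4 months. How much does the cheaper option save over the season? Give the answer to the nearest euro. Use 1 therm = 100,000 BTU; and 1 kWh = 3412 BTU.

Heat load = 523 therm × 100,000 = 52,300,000 BTU
Gas: input = 52,300,000 / 0.912 = 57,346,491 BTU = 573.5 therm → 573.5 × €1.41 = €808.59; + 4 × €16.01 standing = €872.63
Heat pump: 52,300,000 BTU / 3412 = 15,330 kWh heat; / 2.61 = 5,873 kWh in → × €0.157 = €922.04; + 4 × €21.96 standing = €1,009.88
Difference = |€872.63 − €1,009.88| = €137.26 ≈ €137

€137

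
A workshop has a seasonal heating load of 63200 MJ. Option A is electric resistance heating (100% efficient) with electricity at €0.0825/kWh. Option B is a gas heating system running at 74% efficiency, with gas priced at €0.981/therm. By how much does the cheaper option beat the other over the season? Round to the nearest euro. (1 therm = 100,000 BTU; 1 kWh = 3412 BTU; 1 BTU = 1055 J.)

€654

Heat load = 63200 MJ = 63,200,000,000 J / 1055 = 59,905,213 BTU
Gas: input = 59,905,213 / 0.74 = 80,952,991 BTU = 809.5 therm → 809.5 × €0.981 = €794.15
Electric: 59,905,213 BTU / 3412 = 17,560 kWh → × €0.0825 = €1,448.47
Difference = |€794.15 − €1,448.47| = €654.32 ≈ €654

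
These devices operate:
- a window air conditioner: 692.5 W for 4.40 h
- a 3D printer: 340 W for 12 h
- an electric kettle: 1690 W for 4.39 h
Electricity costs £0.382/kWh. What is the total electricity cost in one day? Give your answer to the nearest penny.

£5.56

window air conditioner: 692.5 W × 4.40 h = 3,047 Wh = 3.047 kWh
3D printer: 340 W × 12 h = 4,080 Wh = 4.08 kWh
electric kettle: 1690 W × 4.39 h = 7,419 Wh = 7.419 kWh
Total energy = 3.047 + 4.08 + 7.419 = 14.55 kWh
Cost = 14.55 kWh × £0.382 = £5.56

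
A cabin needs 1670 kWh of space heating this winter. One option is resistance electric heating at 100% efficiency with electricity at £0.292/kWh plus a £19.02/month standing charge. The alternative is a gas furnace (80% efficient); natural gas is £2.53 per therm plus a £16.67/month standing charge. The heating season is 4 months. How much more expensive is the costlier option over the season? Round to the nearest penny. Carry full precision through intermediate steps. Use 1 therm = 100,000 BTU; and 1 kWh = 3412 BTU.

Heat load = 1670 kWh × 3412 = 5,698,040 BTU
Gas: input = 5,698,040 / 0.80 = 7,122,550 BTU = 71.23 therm → 71.23 × £2.53 = £180.20; + 4 × £16.67 standing = £246.88
Electric: 5,698,040 BTU / 3412 = 1,670 kWh → × £0.292 = £487.64; + 4 × £19.02 standing = £563.72
Difference = |£246.88 − £563.72| = £316.84

£316.84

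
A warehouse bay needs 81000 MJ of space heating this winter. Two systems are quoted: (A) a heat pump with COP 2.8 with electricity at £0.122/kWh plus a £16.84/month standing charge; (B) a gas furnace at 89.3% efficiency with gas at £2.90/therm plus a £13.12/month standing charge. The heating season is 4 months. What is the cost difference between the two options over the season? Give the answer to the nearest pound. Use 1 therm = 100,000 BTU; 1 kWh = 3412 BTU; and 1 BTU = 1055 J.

Heat load = 81000 MJ = 81,000,000,000 J / 1055 = 76,777,251 BTU
Gas: input = 76,777,251 / 0.893 = 85,976,765 BTU = 859.8 therm → 859.8 × £2.90 = £2,493.33; + 4 × £13.12 standing = £2,545.81
Heat pump: 76,777,251 BTU / 3412 = 22,500 kWh heat; / 2.8 = 8,036 kWh in → × £0.122 = £980.45; + 4 × £16.84 standing = £1,047.81
Difference = |£2,545.81 − £1,047.81| = £1,498.00

£1498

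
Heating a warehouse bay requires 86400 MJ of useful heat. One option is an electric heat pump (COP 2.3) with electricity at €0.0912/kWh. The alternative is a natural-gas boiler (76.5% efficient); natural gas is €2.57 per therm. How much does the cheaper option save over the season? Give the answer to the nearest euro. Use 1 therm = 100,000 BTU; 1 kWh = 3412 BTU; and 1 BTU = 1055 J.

€1800

Heat load = 86400 MJ = 86,400,000,000 J / 1055 = 81,895,735 BTU
Gas: input = 81,895,735 / 0.765 = 107,053,248 BTU = 1,071 therm → 1,071 × €2.57 = €2,751.27
Heat pump: 81,895,735 BTU / 3412 = 24,000 kWh heat; / 2.3 = 10,440 kWh in → × €0.0912 = €951.74
Difference = |€2,751.27 − €951.74| = €1,799.53 ≈ €1800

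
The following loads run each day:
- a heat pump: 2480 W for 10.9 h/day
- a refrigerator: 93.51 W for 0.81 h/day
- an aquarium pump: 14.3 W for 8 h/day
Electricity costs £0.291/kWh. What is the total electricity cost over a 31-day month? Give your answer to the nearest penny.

heat pump: 2480 W × 10.9 h × 31 d = 837,992 Wh = 838 kWh
refrigerator: 93.51 W × 0.81 h × 31 d = 2,348 Wh = 2.348 kWh
aquarium pump: 14.3 W × 8 h × 31 d = 3,546 Wh = 3.546 kWh
Total energy = 838 + 2.348 + 3.546 = 843.9 kWh
Cost = 843.9 kWh × £0.291 = £245.57

£245.57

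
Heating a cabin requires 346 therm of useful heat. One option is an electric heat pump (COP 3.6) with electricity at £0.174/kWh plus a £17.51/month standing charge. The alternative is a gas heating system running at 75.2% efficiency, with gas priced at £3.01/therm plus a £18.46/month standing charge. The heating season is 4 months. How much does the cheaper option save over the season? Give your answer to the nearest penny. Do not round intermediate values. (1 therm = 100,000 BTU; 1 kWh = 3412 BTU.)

Heat load = 346 therm × 100,000 = 34,600,000 BTU
Gas: input = 34,600,000 / 0.752 = 46,010,638 BTU = 460.1 therm → 460.1 × £3.01 = £1,384.92; + 4 × £18.46 standing = £1,458.76
Heat pump: 34,600,000 BTU / 3412 = 10,140 kWh heat; / 3.6 = 2,817 kWh in → × £0.174 = £490.13; + 4 × £17.51 standing = £560.17
Difference = |£1,458.76 − £560.17| = £898.59

£898.59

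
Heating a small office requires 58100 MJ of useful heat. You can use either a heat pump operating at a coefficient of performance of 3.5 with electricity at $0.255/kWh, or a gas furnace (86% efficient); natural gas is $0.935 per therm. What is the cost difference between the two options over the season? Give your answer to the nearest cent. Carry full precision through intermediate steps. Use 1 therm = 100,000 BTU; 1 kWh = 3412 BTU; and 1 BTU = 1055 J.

$577.21

Heat load = 58100 MJ = 58,100,000,000 J / 1055 = 55,071,090 BTU
Gas: input = 55,071,090 / 0.86 = 64,036,151 BTU = 640.4 therm → 640.4 × $0.935 = $598.74
Heat pump: 55,071,090 BTU / 3412 = 16,140 kWh heat; / 3.5 = 4,612 kWh in → × $0.255 = $1,175.94
Difference = |$598.74 − $1,175.94| = $577.21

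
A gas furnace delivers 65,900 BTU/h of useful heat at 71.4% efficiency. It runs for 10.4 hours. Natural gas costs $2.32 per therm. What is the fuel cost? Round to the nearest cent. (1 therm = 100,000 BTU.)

Heat delivered = 65,900 BTU/h × 10.4 h = 685,360 BTU
Gas input = 685,360 / 0.714 = 959,888 BTU
= 959,888 / 100,000 = 9.599 therm
Cost = 9.599 × $2.32/therm = $22.27

$22.27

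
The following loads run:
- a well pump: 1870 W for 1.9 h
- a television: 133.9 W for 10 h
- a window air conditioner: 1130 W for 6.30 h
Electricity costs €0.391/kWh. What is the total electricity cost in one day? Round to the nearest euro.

€5

well pump: 1870 W × 1.9 h = 3,553 Wh = 3.553 kWh
television: 133.9 W × 10 h = 1,339 Wh = 1.339 kWh
window air conditioner: 1130 W × 6.30 h = 7,119 Wh = 7.119 kWh
Total energy = 3.553 + 1.339 + 7.119 = 12.01 kWh
Cost = 12.01 kWh × €0.391 = €4.70 ≈ €5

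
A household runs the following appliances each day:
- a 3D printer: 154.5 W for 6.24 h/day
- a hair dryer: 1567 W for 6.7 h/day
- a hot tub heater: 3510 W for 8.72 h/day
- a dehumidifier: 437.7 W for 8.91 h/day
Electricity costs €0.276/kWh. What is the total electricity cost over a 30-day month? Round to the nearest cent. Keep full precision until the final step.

€380.63

3D printer: 154.5 W × 6.24 h × 30 d = 28,922 Wh = 28.92 kWh
hair dryer: 1567 W × 6.7 h × 30 d = 314,967 Wh = 315 kWh
hot tub heater: 3510 W × 8.72 h × 30 d = 918,216 Wh = 918.2 kWh
dehumidifier: 437.7 W × 8.91 h × 30 d = 116,997 Wh = 117 kWh
Total energy = 28.92 + 315 + 918.2 + 117 = 1,379 kWh
Cost = 1,379 kWh × €0.276 = €380.63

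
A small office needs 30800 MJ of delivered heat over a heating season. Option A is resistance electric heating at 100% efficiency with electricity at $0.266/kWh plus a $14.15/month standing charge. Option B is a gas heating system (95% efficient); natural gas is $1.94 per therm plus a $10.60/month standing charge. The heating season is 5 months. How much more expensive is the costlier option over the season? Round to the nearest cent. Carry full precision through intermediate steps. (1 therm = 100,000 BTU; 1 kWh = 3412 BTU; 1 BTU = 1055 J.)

$1697.56

Heat load = 30800 MJ = 30,800,000,000 J / 1055 = 29,194,313 BTU
Gas: input = 29,194,313 / 0.95 = 30,730,856 BTU = 307.3 therm → 307.3 × $1.94 = $596.18; + 5 × $10.60 standing = $649.18
Electric: 29,194,313 BTU / 3412 = 8,556 kWh → × $0.266 = $2,275.99; + 5 × $14.15 standing = $2,346.74
Difference = |$649.18 − $2,346.74| = $1,697.56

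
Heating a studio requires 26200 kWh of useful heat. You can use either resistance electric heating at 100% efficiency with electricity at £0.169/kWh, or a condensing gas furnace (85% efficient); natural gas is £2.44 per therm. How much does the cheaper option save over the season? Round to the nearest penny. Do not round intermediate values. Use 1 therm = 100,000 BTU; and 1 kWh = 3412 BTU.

Heat load = 26200 kWh × 3412 = 89,394,400 BTU
Gas: input = 89,394,400 / 0.85 = 105,169,882 BTU = 1,052 therm → 1,052 × £2.44 = £2,566.15
Electric: 89,394,400 BTU / 3412 = 26,200 kWh → × £0.169 = £4,427.80
Difference = |£2,566.15 − £4,427.80| = £1,861.65

£1861.65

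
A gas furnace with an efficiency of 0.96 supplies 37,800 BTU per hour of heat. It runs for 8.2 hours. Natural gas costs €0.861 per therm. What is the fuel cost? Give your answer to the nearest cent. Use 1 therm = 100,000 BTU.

€2.78

Heat delivered = 37,800 BTU/h × 8.2 h = 309,960 BTU
Gas input = 309,960 / 0.96 = 322,875 BTU
= 322,875 / 100,000 = 3.229 therm
Cost = 3.229 × €0.861/therm = €2.78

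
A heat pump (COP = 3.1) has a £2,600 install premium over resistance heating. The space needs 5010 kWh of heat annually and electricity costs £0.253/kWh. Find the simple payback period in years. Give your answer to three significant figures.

Resistance: 5010 kWh × £0.253 = £1,267.53/yr
Heat pump: 5010 / 3.1 = 1616 kWh in → × £0.253 = £408.88/yr
Annual savings = £858.65
Payback = £2,600 / £858.65 = 3.03 years

3.03 years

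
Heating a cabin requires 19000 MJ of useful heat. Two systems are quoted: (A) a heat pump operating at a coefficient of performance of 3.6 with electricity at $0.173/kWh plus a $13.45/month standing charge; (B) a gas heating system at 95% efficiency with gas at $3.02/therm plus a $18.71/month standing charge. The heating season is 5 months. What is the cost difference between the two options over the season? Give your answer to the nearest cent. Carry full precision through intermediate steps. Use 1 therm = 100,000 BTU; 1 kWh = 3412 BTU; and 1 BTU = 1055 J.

Heat load = 19000 MJ = 19,000,000,000 J / 1055 = 18,009,479 BTU
Gas: input = 18,009,479 / 0.95 = 18,957,346 BTU = 189.6 therm → 189.6 × $3.02 = $572.51; + 5 × $18.71 standing = $666.06
Heat pump: 18,009,479 BTU / 3412 = 5,278 kWh heat; / 3.6 = 1,466 kWh in → × $0.173 = $253.65; + 5 × $13.45 standing = $320.90
Difference = |$666.06 − $320.90| = $345.16

$345.16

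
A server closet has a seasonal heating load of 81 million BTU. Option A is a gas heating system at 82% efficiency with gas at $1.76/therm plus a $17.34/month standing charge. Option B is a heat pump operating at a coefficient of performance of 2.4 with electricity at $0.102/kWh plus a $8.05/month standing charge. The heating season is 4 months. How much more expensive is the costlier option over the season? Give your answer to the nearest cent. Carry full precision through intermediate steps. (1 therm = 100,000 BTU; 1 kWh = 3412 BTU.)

Heat load = 81 × 10⁶ BTU = 81,000,000 BTU
Gas: input = 81,000,000 / 0.82 = 98,780,488 BTU = 987.8 therm → 987.8 × $1.76 = $1,738.54; + 4 × $17.34 standing = $1,807.90
Heat pump: 81,000,000 BTU / 3412 = 23,740 kWh heat; / 2.4 = 9,892 kWh in → × $0.102 = $1,008.94; + 4 × $8.05 standing = $1,041.14
Difference = |$1,807.90 − $1,041.14| = $766.76

$766.76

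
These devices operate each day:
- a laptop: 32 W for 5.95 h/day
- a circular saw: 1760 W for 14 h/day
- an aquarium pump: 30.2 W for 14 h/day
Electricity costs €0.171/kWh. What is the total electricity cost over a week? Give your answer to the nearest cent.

€30.23

laptop: 32 W × 5.95 h × 7 d = 1,333 Wh = 1.333 kWh
circular saw: 1760 W × 14 h × 7 d = 172,480 Wh = 172.5 kWh
aquarium pump: 30.2 W × 14 h × 7 d = 2,960 Wh = 2.96 kWh
Total energy = 1.333 + 172.5 + 2.96 = 176.8 kWh
Cost = 176.8 kWh × €0.171 = €30.23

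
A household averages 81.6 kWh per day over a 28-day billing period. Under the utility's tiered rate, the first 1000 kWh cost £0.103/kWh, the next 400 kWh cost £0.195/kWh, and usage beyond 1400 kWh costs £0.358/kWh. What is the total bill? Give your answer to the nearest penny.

Usage = 81.6 kWh/day × 28 days = 2284.8 kWh
First 1000 kWh × £0.103 = £103.00
Next 400 kWh × £0.195 = £78.00
Remaining 884.8 kWh × £0.358 = £316.76
Total = £497.76

£497.76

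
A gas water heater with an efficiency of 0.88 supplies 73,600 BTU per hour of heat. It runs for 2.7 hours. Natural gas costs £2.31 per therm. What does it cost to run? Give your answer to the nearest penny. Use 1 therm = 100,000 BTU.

£5.22

Heat delivered = 73,600 BTU/h × 2.7 h = 198,720 BTU
Gas input = 198,720 / 0.88 = 225,818 BTU
= 225,818 / 100,000 = 2.258 therm
Cost = 2.258 × £2.31/therm = £5.22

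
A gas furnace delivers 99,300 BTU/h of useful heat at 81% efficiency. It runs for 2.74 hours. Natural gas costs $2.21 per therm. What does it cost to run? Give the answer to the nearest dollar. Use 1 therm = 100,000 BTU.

Heat delivered = 99,300 BTU/h × 2.74 h = 272,082 BTU
Gas input = 272,082 / 0.81 = 335,904 BTU
= 335,904 / 100,000 = 3.359 therm
Cost = 3.359 × $2.21/therm = $7.42 ≈ $7

$7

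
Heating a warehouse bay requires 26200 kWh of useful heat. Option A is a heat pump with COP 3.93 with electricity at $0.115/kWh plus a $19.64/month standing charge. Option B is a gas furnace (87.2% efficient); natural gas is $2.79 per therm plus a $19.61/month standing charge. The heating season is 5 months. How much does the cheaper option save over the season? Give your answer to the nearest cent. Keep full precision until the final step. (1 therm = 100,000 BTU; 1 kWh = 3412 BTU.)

$2093.39

Heat load = 26200 kWh × 3412 = 89,394,400 BTU
Gas: input = 89,394,400 / 0.872 = 102,516,514 BTU = 1,025 therm → 1,025 × $2.79 = $2,860.21; + 5 × $19.61 standing = $2,958.26
Heat pump: 89,394,400 BTU / 3412 = 26,200 kWh heat; / 3.93 = 6,667 kWh in → × $0.115 = $766.67; + 5 × $19.64 standing = $864.87
Difference = |$2,958.26 − $864.87| = $2,093.39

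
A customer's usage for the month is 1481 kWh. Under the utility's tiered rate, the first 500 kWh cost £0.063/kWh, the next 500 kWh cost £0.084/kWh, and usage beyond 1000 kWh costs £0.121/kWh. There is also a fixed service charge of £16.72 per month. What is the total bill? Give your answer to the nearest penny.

£148.42

First 500 kWh × £0.063 = £31.50
Next 500 kWh × £0.084 = £42.00
Remaining 481 kWh × £0.121 = £58.20
Energy charge = £131.70; + service £16.72 = £148.42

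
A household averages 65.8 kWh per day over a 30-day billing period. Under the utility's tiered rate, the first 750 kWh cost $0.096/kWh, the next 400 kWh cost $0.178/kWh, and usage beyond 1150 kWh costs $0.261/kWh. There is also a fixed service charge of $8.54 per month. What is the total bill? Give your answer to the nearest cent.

$366.80

Usage = 65.8 kWh/day × 30 days = 1974 kWh
First 750 kWh × $0.096 = $72.00
Next 400 kWh × $0.178 = $71.20
Remaining 824 kWh × $0.261 = $215.06
Energy charge = $358.26; + service $8.54 = $366.80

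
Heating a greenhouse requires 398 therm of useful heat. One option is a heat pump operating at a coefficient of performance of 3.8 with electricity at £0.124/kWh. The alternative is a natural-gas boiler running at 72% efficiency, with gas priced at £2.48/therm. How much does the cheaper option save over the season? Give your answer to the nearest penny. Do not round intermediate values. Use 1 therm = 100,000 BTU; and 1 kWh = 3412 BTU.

£990.25

Heat load = 398 therm × 100,000 = 39,800,000 BTU
Gas: input = 39,800,000 / 0.72 = 55,277,778 BTU = 552.8 therm → 552.8 × £2.48 = £1,370.89
Heat pump: 39,800,000 BTU / 3412 = 11,660 kWh heat; / 3.8 = 3,070 kWh in → × £0.124 = £380.64
Difference = |£1,370.89 − £380.64| = £990.25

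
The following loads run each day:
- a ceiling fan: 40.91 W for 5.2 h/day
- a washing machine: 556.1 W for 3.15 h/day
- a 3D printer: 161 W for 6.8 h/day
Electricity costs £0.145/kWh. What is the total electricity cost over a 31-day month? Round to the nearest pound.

£14

ceiling fan: 40.91 W × 5.2 h × 31 d = 6,595 Wh = 6.595 kWh
washing machine: 556.1 W × 3.15 h × 31 d = 54,303 Wh = 54.3 kWh
3D printer: 161 W × 6.8 h × 31 d = 33,939 Wh = 33.94 kWh
Total energy = 6.595 + 54.3 + 33.94 = 94.84 kWh
Cost = 94.84 kWh × £0.145 = £13.75 ≈ £14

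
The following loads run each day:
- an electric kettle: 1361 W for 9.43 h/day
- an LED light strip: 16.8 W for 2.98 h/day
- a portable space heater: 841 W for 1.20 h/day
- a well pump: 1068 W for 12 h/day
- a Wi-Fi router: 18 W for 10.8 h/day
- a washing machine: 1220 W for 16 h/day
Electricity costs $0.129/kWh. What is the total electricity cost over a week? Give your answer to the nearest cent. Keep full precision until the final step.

electric kettle: 1361 W × 9.43 h × 7 d = 89,840 Wh = 89.84 kWh
LED light strip: 16.8 W × 2.98 h × 7 d = 350 Wh = 0.3504 kWh
portable space heater: 841 W × 1.20 h × 7 d = 7,064 Wh = 7.064 kWh
well pump: 1068 W × 12 h × 7 d = 89,712 Wh = 89.71 kWh
Wi-Fi router: 18 W × 10.8 h × 7 d = 1,361 Wh = 1.361 kWh
washing machine: 1220 W × 16 h × 7 d = 136,640 Wh = 136.6 kWh
Total energy = 89.84 + 0.3504 + 7.064 + 89.71 + 1.361 + 136.6 = 325 kWh
Cost = 325 kWh × $0.129 = $41.92

$41.92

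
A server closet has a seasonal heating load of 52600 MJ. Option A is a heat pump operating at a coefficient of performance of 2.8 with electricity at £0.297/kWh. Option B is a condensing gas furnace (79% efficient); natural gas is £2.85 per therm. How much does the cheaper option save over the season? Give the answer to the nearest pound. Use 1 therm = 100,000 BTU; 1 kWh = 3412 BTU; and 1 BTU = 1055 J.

Heat load = 52600 MJ = 52,600,000,000 J / 1055 = 49,857,820 BTU
Gas: input = 49,857,820 / 0.79 = 63,111,164 BTU = 631.1 therm → 631.1 × £2.85 = £1,798.67
Heat pump: 49,857,820 BTU / 3412 = 14,610 kWh heat; / 2.8 = 5,219 kWh in → × £0.297 = £1,549.97
Difference = |£1,798.67 − £1,549.97| = £248.70 ≈ £249

£249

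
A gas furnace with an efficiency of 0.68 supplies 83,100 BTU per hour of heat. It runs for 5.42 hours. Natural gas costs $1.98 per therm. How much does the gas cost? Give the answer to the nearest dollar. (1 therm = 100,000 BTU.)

Heat delivered = 83,100 BTU/h × 5.42 h = 450,402 BTU
Gas input = 450,402 / 0.68 = 662,356 BTU
= 662,356 / 100,000 = 6.624 therm
Cost = 6.624 × $1.98/therm = $13.11 ≈ $13

$13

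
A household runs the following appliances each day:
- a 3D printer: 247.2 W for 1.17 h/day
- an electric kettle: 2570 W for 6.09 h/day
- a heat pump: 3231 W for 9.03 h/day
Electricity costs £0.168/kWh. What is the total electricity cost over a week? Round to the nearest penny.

£53.06

3D printer: 247.2 W × 1.17 h × 7 d = 2,025 Wh = 2.025 kWh
electric kettle: 2570 W × 6.09 h × 7 d = 109,559 Wh = 109.6 kWh
heat pump: 3231 W × 9.03 h × 7 d = 204,232 Wh = 204.2 kWh
Total energy = 2.025 + 109.6 + 204.2 = 315.8 kWh
Cost = 315.8 kWh × £0.168 = £53.06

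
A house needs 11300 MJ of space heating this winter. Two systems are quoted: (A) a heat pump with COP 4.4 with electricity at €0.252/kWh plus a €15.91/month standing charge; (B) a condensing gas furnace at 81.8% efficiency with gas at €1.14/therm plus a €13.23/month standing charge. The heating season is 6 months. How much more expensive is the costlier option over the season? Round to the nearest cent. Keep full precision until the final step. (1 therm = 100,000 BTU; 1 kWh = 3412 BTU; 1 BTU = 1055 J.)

Heat load = 11300 MJ = 11,300,000,000 J / 1055 = 10,710,900 BTU
Gas: input = 10,710,900 / 0.818 = 13,094,010 BTU = 130.9 therm → 130.9 × €1.14 = €149.27; + 6 × €13.23 standing = €228.65
Heat pump: 10,710,900 BTU / 3412 = 3,139 kWh heat; / 4.4 = 713.5 kWh in → × €0.252 = €179.79; + 6 × €15.91 standing = €275.25
Difference = |€228.65 − €275.25| = €46.60

€46.60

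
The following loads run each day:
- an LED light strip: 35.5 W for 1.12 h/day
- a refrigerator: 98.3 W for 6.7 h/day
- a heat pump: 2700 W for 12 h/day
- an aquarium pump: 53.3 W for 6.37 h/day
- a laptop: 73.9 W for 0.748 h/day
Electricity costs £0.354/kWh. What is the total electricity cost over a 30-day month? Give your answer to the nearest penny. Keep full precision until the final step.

£355.70

LED light strip: 35.5 W × 1.12 h × 30 d = 1,193 Wh = 1.193 kWh
refrigerator: 98.3 W × 6.7 h × 30 d = 19,758 Wh = 19.76 kWh
heat pump: 2700 W × 12 h × 30 d = 972,000 Wh = 972 kWh
aquarium pump: 53.3 W × 6.37 h × 30 d = 10,186 Wh = 10.19 kWh
laptop: 73.9 W × 0.748 h × 30 d = 1,658 Wh = 1.658 kWh
Total energy = 1.193 + 19.76 + 972 + 10.19 + 1.658 = 1,005 kWh
Cost = 1,005 kWh × £0.354 = £355.70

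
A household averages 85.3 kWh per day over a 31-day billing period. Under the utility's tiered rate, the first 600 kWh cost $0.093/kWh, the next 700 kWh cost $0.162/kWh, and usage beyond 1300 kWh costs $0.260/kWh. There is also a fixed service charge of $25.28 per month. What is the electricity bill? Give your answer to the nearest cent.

$544.00

Usage = 85.3 kWh/day × 31 days = 2644.3 kWh
First 600 kWh × $0.093 = $55.80
Next 700 kWh × $0.162 = $113.40
Remaining 1344.3 kWh × $0.260 = $349.52
Energy charge = $518.72; + service $25.28 = $544.00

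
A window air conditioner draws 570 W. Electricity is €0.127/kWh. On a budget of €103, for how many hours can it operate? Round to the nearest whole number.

Energy budget = €103 / €0.127 per kWh = 811 kWh = 811,024 Wh
Runtime = 811,024 Wh / 570 W = 1,423 h

1423 h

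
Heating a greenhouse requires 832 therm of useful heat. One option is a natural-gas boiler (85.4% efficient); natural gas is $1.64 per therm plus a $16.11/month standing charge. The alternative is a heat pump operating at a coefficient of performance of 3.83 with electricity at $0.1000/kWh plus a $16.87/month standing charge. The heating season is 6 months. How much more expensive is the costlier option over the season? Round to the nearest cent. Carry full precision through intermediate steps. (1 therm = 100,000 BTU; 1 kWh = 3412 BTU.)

Heat load = 832 therm × 100,000 = 83,200,000 BTU
Gas: input = 83,200,000 / 0.854 = 97,423,888 BTU = 974.2 therm → 974.2 × $1.64 = $1,597.75; + 6 × $16.11 standing = $1,694.41
Heat pump: 83,200,000 BTU / 3412 = 24,380 kWh heat; / 3.83 = 6,367 kWh in → × $0.1000 = $636.67; + 6 × $16.87 standing = $737.89
Difference = |$1,694.41 − $737.89| = $956.52

$956.52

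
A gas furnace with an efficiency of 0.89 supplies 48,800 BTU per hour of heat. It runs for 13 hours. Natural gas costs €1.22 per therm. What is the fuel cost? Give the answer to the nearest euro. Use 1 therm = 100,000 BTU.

Heat delivered = 48,800 BTU/h × 13 h = 634,400 BTU
Gas input = 634,400 / 0.89 = 712,809 BTU
= 712,809 / 100,000 = 7.128 therm
Cost = 7.128 × €1.22/therm = €8.70 ≈ €9

€9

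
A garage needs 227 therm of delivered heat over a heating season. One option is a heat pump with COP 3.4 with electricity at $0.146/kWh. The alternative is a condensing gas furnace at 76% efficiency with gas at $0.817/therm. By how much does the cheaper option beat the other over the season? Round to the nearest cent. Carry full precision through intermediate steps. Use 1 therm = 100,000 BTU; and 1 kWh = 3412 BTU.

Heat load = 227 therm × 100,000 = 22,700,000 BTU
Gas: input = 22,700,000 / 0.76 = 29,868,421 BTU = 298.7 therm → 298.7 × $0.817 = $244.02
Heat pump: 22,700,000 BTU / 3412 = 6,653 kWh heat; / 3.4 = 1,957 kWh in → × $0.146 = $285.69
Difference = |$244.02 − $285.69| = $41.66

$41.66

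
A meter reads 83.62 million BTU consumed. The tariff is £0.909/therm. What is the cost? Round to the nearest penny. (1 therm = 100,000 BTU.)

£760.11

83.62 million BTU × (10 therm/million BTU) = 836.2 therm
Cost = 836.2 therm × £0.909/therm = £760.11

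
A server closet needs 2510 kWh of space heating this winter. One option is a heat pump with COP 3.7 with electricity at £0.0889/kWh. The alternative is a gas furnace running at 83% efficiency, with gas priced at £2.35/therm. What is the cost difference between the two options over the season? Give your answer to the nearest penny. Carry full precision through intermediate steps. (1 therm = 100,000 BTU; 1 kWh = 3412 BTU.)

£182.17

Heat load = 2510 kWh × 3412 = 8,564,120 BTU
Gas: input = 8,564,120 / 0.83 = 10,318,217 BTU = 103.2 therm → 103.2 × £2.35 = £242.48
Heat pump: 8,564,120 BTU / 3412 = 2,510 kWh heat; / 3.7 = 678.4 kWh in → × £0.0889 = £60.31
Difference = |£242.48 − £60.31| = £182.17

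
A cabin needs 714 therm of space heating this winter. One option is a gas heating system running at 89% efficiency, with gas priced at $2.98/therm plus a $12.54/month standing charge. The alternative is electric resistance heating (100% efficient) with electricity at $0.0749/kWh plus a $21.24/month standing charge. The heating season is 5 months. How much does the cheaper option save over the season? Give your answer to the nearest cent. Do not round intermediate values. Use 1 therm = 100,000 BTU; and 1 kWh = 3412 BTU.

Heat load = 714 therm × 100,000 = 71,400,000 BTU
Gas: input = 71,400,000 / 0.89 = 80,224,719 BTU = 802.2 therm → 802.2 × $2.98 = $2,390.70; + 5 × $12.54 standing = $2,453.40
Electric: 71,400,000 BTU / 3412 = 20,930 kWh → × $0.0749 = $1,567.37; + 5 × $21.24 standing = $1,673.57
Difference = |$2,453.40 − $1,673.57| = $779.83

$779.83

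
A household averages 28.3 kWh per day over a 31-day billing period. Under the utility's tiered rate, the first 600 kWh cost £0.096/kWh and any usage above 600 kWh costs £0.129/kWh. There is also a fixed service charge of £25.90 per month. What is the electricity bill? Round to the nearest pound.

£119

Usage = 28.3 kWh/day × 31 days = 877.3 kWh
First 600 kWh × £0.096 = £57.60
Remaining 277.3 kWh × £0.129 = £35.77
Energy charge = £93.37; + service £25.90 = £119.27 ≈ £119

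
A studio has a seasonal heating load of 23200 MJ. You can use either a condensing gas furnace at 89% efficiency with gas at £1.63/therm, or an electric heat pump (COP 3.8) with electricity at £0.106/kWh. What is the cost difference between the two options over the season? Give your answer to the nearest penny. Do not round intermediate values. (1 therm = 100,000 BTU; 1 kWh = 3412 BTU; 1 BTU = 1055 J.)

£222.96

Heat load = 23200 MJ = 23,200,000,000 J / 1055 = 21,990,521 BTU
Gas: input = 21,990,521 / 0.89 = 24,708,451 BTU = 247.1 therm → 247.1 × £1.63 = £402.75
Heat pump: 21,990,521 BTU / 3412 = 6,445 kWh heat; / 3.8 = 1,696 kWh in → × £0.106 = £179.78
Difference = |£402.75 − £179.78| = £222.96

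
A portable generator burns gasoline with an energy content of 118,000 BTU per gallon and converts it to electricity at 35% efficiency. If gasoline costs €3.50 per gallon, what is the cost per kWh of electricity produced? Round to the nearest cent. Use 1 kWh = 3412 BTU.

Electrical output per gallon = 118,000 BTU × 0.35 / 3412 BTU/kWh = 12.1 kWh
Cost per kWh = €3.50 / 12.1 kWh = €0.289

€0.29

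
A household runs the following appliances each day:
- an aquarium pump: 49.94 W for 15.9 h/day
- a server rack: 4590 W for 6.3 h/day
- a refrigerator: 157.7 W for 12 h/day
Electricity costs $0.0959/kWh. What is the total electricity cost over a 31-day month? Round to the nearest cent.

aquarium pump: 49.94 W × 15.9 h × 31 d = 24,615 Wh = 24.62 kWh
server rack: 4590 W × 6.3 h × 31 d = 896,427 Wh = 896.4 kWh
refrigerator: 157.7 W × 12 h × 31 d = 58,664 Wh = 58.66 kWh
Total energy = 24.62 + 896.4 + 58.66 = 979.7 kWh
Cost = 979.7 kWh × $0.0959 = $93.95

$93.95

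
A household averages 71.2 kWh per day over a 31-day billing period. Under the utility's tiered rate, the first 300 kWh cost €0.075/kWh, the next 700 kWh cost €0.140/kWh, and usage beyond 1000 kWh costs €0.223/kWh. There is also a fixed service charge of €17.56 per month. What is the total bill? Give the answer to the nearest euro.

Usage = 71.2 kWh/day × 31 days = 2207.2 kWh
First 300 kWh × €0.075 = €22.50
Next 700 kWh × €0.140 = €98.00
Remaining 1207.2 kWh × €0.223 = €269.21
Energy charge = €389.71; + service €17.56 = €407.27 ≈ €407

€407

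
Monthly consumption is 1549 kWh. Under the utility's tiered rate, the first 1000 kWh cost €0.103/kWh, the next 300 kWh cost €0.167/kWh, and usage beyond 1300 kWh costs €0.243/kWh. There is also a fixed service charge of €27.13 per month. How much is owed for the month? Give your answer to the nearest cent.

First 1000 kWh × €0.103 = €103.00
Next 300 kWh × €0.167 = €50.10
Remaining 249 kWh × €0.243 = €60.51
Energy charge = €213.61; + service €27.13 = €240.74

€240.74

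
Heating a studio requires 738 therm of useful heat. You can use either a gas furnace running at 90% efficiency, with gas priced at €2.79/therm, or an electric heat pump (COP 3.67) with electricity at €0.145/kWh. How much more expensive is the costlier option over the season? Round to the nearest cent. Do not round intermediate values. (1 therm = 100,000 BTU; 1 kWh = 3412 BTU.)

Heat load = 738 therm × 100,000 = 73,800,000 BTU
Gas: input = 73,800,000 / 0.90 = 82,000,000 BTU = 820 therm → 820 × €2.79 = €2,287.80
Heat pump: 73,800,000 BTU / 3412 = 21,630 kWh heat; / 3.67 = 5,894 kWh in → × €0.145 = €854.57
Difference = |€2,287.80 − €854.57| = €1,433.23

€1433.23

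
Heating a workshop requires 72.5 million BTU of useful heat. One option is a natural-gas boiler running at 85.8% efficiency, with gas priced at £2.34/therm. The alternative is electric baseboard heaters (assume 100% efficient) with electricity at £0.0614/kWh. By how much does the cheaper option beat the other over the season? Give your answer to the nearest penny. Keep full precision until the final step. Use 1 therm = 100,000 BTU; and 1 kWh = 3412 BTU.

Heat load = 72.5 × 10⁶ BTU = 72,500,000 BTU
Gas: input = 72,500,000 / 0.858 = 84,498,834 BTU = 845 therm → 845 × £2.34 = £1,977.27
Electric: 72,500,000 BTU / 3412 = 21,250 kWh → × £0.0614 = £1,304.66
Difference = |£1,977.27 − £1,304.66| = £672.61

£672.61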